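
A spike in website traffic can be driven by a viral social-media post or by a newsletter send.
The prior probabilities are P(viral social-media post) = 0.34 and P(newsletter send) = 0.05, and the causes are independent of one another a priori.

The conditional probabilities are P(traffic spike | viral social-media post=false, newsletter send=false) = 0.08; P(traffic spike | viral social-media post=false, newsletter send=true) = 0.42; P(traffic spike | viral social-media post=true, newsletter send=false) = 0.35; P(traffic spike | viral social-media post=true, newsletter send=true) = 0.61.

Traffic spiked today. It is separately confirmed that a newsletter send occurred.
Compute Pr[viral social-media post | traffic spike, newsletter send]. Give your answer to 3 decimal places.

P(traffic spike | newsletter send) = 0.42*0.66 + 0.61*0.34 = 0.277200 + 0.207400 = 0.484600
The viral social-media post-present share is 0.61*0.34 = 0.207400.
Hence the posterior is 0.207400/0.484600 ≈ 0.428.

Pr[viral social-media post | traffic spike, newsletter send] ≈ 0.428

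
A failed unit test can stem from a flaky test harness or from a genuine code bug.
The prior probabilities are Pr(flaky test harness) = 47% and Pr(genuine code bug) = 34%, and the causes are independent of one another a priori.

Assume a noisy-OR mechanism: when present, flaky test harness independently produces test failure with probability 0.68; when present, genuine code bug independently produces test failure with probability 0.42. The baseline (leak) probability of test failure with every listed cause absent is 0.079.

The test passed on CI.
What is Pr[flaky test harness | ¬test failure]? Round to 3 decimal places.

Under noisy-OR, P(test failure | causes) = 1 − (1−0.079)·∏(1−qᵢ) over the active causes.
P(¬test failure) = 0.921×0.53×0.66 + 0.53418×0.53×0.34 + 0.29472×0.47×0.66 + 0.170938×0.47×0.34 = 0.322166 + 0.096259 + 0.091422 + 0.027316 = 0.537163
Restricting to configurations with flaky test harness present: 0.091422 + 0.027316 = 0.118738.
So P(flaky test harness | ¬test failure) = 0.118738/0.537163 ≈ 0.221.

Pr[flaky test harness | ¬test failure] ≈ 0.221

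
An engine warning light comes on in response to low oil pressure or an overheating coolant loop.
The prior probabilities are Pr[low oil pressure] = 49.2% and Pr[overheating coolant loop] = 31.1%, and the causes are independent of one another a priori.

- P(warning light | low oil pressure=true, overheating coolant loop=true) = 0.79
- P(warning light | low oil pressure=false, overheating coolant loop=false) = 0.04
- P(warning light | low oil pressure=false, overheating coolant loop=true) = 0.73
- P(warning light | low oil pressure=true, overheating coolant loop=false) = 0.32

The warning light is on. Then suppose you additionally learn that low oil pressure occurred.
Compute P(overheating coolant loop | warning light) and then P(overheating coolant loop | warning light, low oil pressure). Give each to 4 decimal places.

P(overheating coolant loop | warning light) ≈ 0.6585; P(overheating coolant loop | warning light, low oil pressure) ≈ 0.5270

P(warning light) = 0.04*0.508*0.689 + 0.73*0.508*0.311 + 0.32*0.492*0.689 + 0.79*0.492*0.311 = 0.014000 + 0.115331 + 0.108476 + 0.120879 = 0.358686
The overheating coolant loop-present share is 0.115331 + 0.120879 = 0.236210.
Hence the posterior is 0.236210/0.358686 ≈ 0.6585.

Now condition on the additional information:
P(warning light | low oil pressure) = 0.32*0.689 + 0.79*0.311 = 0.220480 + 0.245690 = 0.466170
Of this, 0.245690 comes from 0.79*0.311 (the overheating coolant loop=true cases).
So P(overheating coolant loop | warning light, low oil pressure) = 0.245690/0.466170 ≈ 0.5270.
This is intercausal reasoning (explaining away): once low oil pressure accounts for the warning light, overheating coolant loop becomes less likely.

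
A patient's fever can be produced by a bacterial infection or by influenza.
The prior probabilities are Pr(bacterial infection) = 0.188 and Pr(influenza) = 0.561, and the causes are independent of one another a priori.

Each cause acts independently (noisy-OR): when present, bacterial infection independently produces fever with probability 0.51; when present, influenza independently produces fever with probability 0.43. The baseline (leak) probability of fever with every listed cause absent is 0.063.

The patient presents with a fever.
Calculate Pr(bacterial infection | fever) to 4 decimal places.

Pr(bacterial infection | fever) ≈ 0.3430

Under noisy-OR, P(fever | causes) = 1 − (1−0.063)·∏(1−qᵢ) over the active causes.
P(fever) = 0.063·0.812·0.439 + 0.46591·0.812·0.561 + 0.54087·0.188·0.439 + 0.738296·0.188·0.561 = 0.022457 + 0.212237 + 0.044639 + 0.077867 = 0.357200
The bacterial infection-present share is 0.044639 + 0.077867 = 0.122506.
So P(bacterial infection | fever) = 0.122506/0.357200 ≈ 0.3430.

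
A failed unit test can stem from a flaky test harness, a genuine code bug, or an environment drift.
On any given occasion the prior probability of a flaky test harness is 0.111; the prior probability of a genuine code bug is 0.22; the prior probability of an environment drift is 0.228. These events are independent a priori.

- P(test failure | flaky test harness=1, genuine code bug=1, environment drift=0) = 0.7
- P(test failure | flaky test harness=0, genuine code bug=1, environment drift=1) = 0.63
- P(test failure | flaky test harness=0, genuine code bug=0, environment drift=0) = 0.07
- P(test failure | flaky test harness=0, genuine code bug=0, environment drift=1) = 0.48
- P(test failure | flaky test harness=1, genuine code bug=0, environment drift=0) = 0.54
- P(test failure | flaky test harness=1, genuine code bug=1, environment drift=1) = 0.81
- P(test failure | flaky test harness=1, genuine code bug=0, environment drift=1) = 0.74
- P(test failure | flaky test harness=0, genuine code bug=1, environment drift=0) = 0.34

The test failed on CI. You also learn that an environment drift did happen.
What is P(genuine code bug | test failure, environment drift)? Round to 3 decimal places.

P(test failure | environment drift) = 0.48*0.889*0.78 + 0.63*0.889*0.22 + 0.74*0.111*0.78 + 0.81*0.111*0.22 = 0.332842 + 0.123215 + 0.064069 + 0.019780 = 0.539906
Of this, 0.142995 comes from 0.123215 + 0.019780 (the genuine code bug=true cases).
So P(genuine code bug | test failure, environment drift) = 0.142995/0.539906 ≈ 0.265.

P(genuine code bug | test failure, environment drift) ≈ 0.265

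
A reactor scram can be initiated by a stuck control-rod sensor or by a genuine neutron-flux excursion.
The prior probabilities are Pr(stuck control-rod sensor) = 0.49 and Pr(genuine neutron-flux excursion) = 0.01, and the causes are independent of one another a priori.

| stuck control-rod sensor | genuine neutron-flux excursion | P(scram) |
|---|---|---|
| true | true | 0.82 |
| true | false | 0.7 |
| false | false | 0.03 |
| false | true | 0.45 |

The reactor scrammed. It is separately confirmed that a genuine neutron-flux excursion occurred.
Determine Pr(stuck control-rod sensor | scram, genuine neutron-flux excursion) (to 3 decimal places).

Pr(stuck control-rod sensor | scram, genuine neutron-flux excursion) ≈ 0.636

Weight on stuck control-rod sensor=true, given the evidence: 0.82×0.49 = 0.401800
Denominator P(scram | genuine neutron-flux excursion): 0.45×0.51 + 0.82×0.49 = 0.631300
P(stuck control-rod sensor | scram, genuine neutron-flux excursion) = 0.401800/0.631300 ≈ 0.636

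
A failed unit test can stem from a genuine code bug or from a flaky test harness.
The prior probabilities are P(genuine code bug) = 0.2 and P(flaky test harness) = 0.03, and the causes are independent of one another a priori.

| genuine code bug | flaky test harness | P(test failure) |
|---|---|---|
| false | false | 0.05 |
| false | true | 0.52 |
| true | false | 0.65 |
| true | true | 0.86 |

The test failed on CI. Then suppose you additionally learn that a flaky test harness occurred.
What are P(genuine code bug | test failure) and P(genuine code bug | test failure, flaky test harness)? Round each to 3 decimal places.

P(genuine code bug | test failure) ≈ 0.719; P(genuine code bug | test failure, flaky test harness) ≈ 0.293

P(test failure) = 0.05*0.8*0.97 + 0.52*0.8*0.03 + 0.65*0.2*0.97 + 0.86*0.2*0.03 = 0.038800 + 0.012480 + 0.126100 + 0.005160 = 0.182540
Of this, 0.131260 comes from 0.126100 + 0.005160 (the genuine code bug=true cases).
P(genuine code bug | test failure) = 0.131260 / 0.182540 ≈ 0.719

With the extra evidence:
Sum P(test failure|·) weighted by the priors over both values of genuine code bug:
  P(test failure | flaky test harness) = 0.52×0.8 + 0.86×0.2
        = 0.416000 + 0.172000 = 0.588000
Keeping only the genuine code bug-present terms gives 0.172000, so
  P(genuine code bug | test failure, flaky test harness) = 0.172000 / 0.588000 ≈ 0.293
This is intercausal reasoning (explaining away): once flaky test harness accounts for the test failure, genuine code bug becomes less likely.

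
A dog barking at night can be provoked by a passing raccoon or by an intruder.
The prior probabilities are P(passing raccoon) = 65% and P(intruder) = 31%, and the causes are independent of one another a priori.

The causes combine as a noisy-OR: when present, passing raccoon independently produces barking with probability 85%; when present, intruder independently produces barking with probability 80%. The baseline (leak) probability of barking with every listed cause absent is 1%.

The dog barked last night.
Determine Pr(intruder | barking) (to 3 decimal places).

Pr(intruder | barking) ≈ 0.424

Under noisy-OR, P(barking | causes) = 1 − (1−0.01)·∏(1−qᵢ) over the active causes.
P(barking) = 0.01·0.35·0.69 + 0.802·0.35·0.31 + 0.8515·0.65·0.69 + 0.9703·0.65·0.31 = 0.002415 + 0.087017 + 0.381898 + 0.195515 = 0.666845
Restricting to configurations with intruder present: 0.087017 + 0.195515 = 0.282532.
Hence the posterior is 0.282532/0.666845 ≈ 0.424.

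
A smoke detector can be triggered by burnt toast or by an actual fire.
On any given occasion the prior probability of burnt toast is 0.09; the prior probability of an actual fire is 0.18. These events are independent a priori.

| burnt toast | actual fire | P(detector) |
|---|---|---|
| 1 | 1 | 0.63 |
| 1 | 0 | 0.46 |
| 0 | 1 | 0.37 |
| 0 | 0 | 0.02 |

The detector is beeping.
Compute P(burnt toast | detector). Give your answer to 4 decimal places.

P(burnt toast | detector) ≈ 0.3689

Sum P(detector|·) weighted by the priors over the 4 (burnt toast, actual fire) configurations:
  P(detector) = 0.02*0.91*0.82 + 0.37*0.91*0.18 + 0.46*0.09*0.82 + 0.63*0.09*0.18
        = 0.014924 + 0.060606 + 0.033948 + 0.010206 = 0.119684
The terms with burnt toast present sum to 0.044154, so
  P(burnt toast | detector) = 0.044154 / 0.119684 ≈ 0.3689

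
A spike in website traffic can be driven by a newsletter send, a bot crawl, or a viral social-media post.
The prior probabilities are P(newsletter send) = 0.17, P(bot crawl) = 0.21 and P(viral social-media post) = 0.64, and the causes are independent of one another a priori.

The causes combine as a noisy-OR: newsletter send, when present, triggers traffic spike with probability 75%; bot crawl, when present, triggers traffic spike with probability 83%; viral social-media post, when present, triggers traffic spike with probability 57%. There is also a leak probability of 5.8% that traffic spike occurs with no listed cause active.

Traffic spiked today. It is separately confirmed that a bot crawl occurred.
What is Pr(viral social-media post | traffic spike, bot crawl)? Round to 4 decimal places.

Pr(viral social-media post | traffic spike, bot crawl) ≈ 0.6601

Under noisy-OR, P(traffic spike | causes) = 1 − (1−0.058)·∏(1−qᵢ) over the active causes.
Numerator (weight on configurations with viral social-media post): 0.494622 + 0.106927 = 0.601549
Denominator P(traffic spike | bot crawl): 0.83986×0.83×0.36 + 0.93114×0.83×0.64 + 0.959965×0.17×0.36 + 0.982785×0.17×0.64 = 0.911249
P(viral social-media post | traffic spike, bot crawl) = 0.601549/0.911249 ≈ 0.6601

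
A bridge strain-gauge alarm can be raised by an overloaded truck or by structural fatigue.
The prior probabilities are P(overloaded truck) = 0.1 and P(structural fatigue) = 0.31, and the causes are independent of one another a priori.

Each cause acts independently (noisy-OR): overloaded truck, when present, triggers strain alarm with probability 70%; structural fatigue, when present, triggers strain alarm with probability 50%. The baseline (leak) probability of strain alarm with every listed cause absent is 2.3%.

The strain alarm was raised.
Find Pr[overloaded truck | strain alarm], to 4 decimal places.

Under noisy-OR, P(strain alarm | causes) = 1 − (1−0.023)·∏(1−qᵢ) over the active causes.
Weight on overloaded truck=true, given the evidence: 0.048776 + 0.026457 = 0.075233
Denominator P(strain alarm): 0.023*0.9*0.69 + 0.5115*0.9*0.31 + 0.7069*0.1*0.69 + 0.85345*0.1*0.31 = 0.232224
P(overloaded truck | strain alarm) = 0.075233/0.232224 ≈ 0.3240

Pr[overloaded truck | strain alarm] ≈ 0.3240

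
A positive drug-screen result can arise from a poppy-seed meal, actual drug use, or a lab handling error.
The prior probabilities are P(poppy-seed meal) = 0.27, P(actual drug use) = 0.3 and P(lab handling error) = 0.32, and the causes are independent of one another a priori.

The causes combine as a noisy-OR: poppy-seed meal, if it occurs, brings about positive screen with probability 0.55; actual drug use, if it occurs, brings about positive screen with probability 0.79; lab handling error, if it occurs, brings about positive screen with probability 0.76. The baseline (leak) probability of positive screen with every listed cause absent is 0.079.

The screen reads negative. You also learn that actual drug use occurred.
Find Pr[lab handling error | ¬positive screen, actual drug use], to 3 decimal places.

Under noisy-OR, P(positive screen | causes) = 1 − (1−0.079)·∏(1−qᵢ) over the active causes.
Sum P(¬positive screen|·) weighted by the priors over the 4 (poppy-seed meal, lab handling error) configurations:
  P(¬positive screen | actual drug use) = 0.19341·0.73·0.68 + 0.046418·0.73·0.32 + 0.087035·0.27·0.68 + 0.020888·0.27·0.32
        = 0.096009 + 0.010843 + 0.015980 + 0.001805 = 0.124637
Configurations with lab handling error contribute 0.012648, so
  P(lab handling error | ¬positive screen, actual drug use) = 0.012648 / 0.124637 ≈ 0.101

Pr[lab handling error | ¬positive screen, actual drug use] ≈ 0.101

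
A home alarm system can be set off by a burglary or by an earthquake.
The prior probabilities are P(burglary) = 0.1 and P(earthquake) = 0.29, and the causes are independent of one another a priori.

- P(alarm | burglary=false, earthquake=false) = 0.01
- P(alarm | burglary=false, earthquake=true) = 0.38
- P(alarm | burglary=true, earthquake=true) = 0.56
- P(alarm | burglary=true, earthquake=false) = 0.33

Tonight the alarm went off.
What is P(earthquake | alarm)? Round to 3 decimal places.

P(alarm) = 0.01×0.9×0.71 + 0.38×0.9×0.29 + 0.33×0.1×0.71 + 0.56×0.1×0.29 = 0.006390 + 0.099180 + 0.023430 + 0.016240 = 0.145240
The earthquake-present share is 0.099180 + 0.016240 = 0.115420.
So P(earthquake | alarm) = 0.115420/0.145240 ≈ 0.795.

P(earthquake | alarm) ≈ 0.795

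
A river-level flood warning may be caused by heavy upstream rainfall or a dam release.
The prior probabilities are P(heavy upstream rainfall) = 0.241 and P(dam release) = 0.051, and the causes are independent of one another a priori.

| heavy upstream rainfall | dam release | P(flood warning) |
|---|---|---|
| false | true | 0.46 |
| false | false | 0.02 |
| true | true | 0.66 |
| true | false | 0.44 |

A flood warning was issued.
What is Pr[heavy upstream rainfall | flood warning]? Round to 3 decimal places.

P(flood warning) = 0.02×0.759×0.949 + 0.46×0.759×0.051 + 0.44×0.241×0.949 + 0.66×0.241×0.051 = 0.014406 + 0.017806 + 0.100632 + 0.008112 = 0.140956
Restricting to configurations with heavy upstream rainfall present: 0.100632 + 0.008112 = 0.108744.
Hence the posterior is 0.108744/0.140956 ≈ 0.771.

Pr[heavy upstream rainfall | flood warning] ≈ 0.771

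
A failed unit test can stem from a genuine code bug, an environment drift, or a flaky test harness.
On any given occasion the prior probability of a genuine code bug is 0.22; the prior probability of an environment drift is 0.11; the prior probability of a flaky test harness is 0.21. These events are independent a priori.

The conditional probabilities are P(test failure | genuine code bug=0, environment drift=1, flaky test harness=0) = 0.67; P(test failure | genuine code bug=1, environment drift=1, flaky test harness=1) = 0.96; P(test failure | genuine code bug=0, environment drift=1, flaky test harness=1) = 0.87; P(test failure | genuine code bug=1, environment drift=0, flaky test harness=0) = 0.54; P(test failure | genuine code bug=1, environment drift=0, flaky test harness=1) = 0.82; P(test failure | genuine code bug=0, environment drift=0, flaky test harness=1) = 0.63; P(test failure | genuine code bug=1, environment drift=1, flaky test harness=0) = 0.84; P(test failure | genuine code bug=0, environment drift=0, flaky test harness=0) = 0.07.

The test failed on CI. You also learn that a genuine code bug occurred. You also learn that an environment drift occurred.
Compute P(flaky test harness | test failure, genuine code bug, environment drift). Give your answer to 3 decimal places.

P(test failure | genuine code bug, environment drift) = 0.84·0.79 + 0.96·0.21 = 0.663600 + 0.201600 = 0.865200
The flaky test harness-present share is 0.96·0.21 = 0.201600.
P(flaky test harness | test failure, genuine code bug, environment drift) = 0.201600 / 0.865200 ≈ 0.233

P(flaky test harness | test failure, genuine code bug, environment drift) ≈ 0.233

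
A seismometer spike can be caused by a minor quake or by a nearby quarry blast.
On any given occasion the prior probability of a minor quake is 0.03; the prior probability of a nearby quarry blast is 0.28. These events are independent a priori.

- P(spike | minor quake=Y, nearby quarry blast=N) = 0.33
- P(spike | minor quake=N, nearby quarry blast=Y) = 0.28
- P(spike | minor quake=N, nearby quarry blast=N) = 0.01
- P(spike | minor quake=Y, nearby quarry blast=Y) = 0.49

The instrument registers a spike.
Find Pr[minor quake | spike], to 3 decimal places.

P(spike) = 0.01*0.97*0.72 + 0.28*0.97*0.28 + 0.33*0.03*0.72 + 0.49*0.03*0.28 = 0.006984 + 0.076048 + 0.007128 + 0.004116 = 0.094276
Restricting to configurations with minor quake present: 0.007128 + 0.004116 = 0.011244.
P(minor quake | spike) = 0.011244 / 0.094276 ≈ 0.119

Pr[minor quake | spike] ≈ 0.119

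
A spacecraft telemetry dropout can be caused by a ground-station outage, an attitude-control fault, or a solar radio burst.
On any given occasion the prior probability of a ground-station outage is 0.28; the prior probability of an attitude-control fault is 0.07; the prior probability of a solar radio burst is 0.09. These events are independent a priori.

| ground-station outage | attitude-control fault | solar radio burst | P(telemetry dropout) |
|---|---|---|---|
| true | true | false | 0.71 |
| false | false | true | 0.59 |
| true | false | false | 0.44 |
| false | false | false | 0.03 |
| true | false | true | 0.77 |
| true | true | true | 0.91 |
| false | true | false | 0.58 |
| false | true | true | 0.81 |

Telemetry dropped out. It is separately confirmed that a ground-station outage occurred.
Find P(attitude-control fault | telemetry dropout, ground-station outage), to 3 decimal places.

P(attitude-control fault | telemetry dropout, ground-station outage) ≈ 0.104

For the numerator, keep only attitude-control fault=true terms: 0.045227 + 0.005733 = 0.050960
Denominator P(telemetry dropout | ground-station outage): 0.44×0.93×0.91 + 0.77×0.93×0.09 + 0.71×0.07×0.91 + 0.91×0.07×0.09 = 0.487781
P(attitude-control fault | telemetry dropout, ground-station outage) = 0.050960/0.487781 ≈ 0.104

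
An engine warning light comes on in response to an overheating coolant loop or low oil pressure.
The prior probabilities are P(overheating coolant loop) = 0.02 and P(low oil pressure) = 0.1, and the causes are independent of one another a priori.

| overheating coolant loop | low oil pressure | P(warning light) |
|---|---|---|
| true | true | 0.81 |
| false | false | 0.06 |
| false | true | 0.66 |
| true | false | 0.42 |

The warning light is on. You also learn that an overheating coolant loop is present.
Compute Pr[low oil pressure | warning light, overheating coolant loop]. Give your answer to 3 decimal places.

Pr[low oil pressure | warning light, overheating coolant loop] ≈ 0.176

P(warning light | overheating coolant loop) = 0.42·0.9 + 0.81·0.1 = 0.378000 + 0.081000 = 0.459000
Of this, 0.081000 comes from 0.81·0.1 (the low oil pressure=true cases).
Hence the posterior is 0.081000/0.459000 ≈ 0.176.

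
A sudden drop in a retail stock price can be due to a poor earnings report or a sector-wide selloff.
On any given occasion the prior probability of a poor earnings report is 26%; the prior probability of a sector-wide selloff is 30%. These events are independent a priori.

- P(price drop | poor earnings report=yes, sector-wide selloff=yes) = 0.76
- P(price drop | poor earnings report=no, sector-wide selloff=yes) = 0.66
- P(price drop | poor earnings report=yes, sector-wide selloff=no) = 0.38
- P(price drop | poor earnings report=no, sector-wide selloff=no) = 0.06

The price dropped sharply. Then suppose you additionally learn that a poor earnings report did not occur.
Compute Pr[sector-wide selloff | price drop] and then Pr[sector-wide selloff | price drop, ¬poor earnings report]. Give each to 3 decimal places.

Sum P(price drop|·) weighted by the priors over the 4 (poor earnings report, sector-wide selloff) configurations:
  P(price drop) = 0.06·0.74·0.7 + 0.66·0.74·0.3 + 0.38·0.26·0.7 + 0.76·0.26·0.3
        = 0.031080 + 0.146520 + 0.069160 + 0.059280 = 0.306040
Keeping only the sector-wide selloff-present terms gives 0.205800, so
  P(sector-wide selloff | price drop) = 0.205800 / 0.306040 ≈ 0.672

Now condition on the additional information:
P(price drop | ¬poor earnings report) = 0.06×0.7 + 0.66×0.3 = 0.042000 + 0.198000 = 0.240000
Restricting to configurations with sector-wide selloff present: 0.66×0.3 = 0.198000.
So P(sector-wide selloff | price drop, ¬poor earnings report) = 0.198000/0.240000 ≈ 0.825.
Ruling out poor earnings report raises the posterior on sector-wide selloff — the flip side of explaining away.

Pr[sector-wide selloff | price drop] ≈ 0.672; Pr[sector-wide selloff | price drop, ¬poor earnings report] ≈ 0.825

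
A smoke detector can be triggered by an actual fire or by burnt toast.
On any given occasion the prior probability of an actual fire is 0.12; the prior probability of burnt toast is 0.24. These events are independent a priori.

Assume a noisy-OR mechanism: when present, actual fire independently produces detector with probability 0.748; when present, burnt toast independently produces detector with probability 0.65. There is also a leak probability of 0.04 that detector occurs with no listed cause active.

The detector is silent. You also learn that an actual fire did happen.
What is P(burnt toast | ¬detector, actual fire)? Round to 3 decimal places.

P(burnt toast | ¬detector, actual fire) ≈ 0.100

Under noisy-OR, P(detector | causes) = 1 − (1−0.04)·∏(1−qᵢ) over the active causes.
For the numerator, keep only burnt toast=true terms: 0.084672·0.24 = 0.020321
Normalizer over all consistent configurations: 0.24192·0.76 + 0.084672·0.24 = 0.204180
P(burnt toast | ¬detector, actual fire) = 0.020321/0.204180 ≈ 0.100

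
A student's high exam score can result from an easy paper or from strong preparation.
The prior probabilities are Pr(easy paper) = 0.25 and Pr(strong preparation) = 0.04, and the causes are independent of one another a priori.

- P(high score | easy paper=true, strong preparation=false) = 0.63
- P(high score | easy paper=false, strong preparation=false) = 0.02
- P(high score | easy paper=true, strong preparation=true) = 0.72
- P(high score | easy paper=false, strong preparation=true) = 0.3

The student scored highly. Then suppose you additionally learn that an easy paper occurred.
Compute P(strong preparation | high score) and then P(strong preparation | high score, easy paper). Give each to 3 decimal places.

Numerator (weight on configurations with strong preparation): 0.009000 + 0.007200 = 0.016200
Denominator P(high score): 0.02*0.75*0.96 + 0.3*0.75*0.04 + 0.63*0.25*0.96 + 0.72*0.25*0.04 = 0.181800
P(strong preparation | high score) = 0.016200/0.181800 ≈ 0.089

Now also conditioning on easy paper=true:
Weight on strong preparation=true, given the evidence: 0.72*0.04 = 0.028800
Normalizer over all consistent configurations: 0.63*0.96 + 0.72*0.04 = 0.633600
P(strong preparation | high score, easy paper) = 0.028800/0.633600 ≈ 0.045
The drop from 0.089 to 0.045 is the explaining-away (discounting) effect.

P(strong preparation | high score) ≈ 0.089; P(strong preparation | high score, easy paper) ≈ 0.045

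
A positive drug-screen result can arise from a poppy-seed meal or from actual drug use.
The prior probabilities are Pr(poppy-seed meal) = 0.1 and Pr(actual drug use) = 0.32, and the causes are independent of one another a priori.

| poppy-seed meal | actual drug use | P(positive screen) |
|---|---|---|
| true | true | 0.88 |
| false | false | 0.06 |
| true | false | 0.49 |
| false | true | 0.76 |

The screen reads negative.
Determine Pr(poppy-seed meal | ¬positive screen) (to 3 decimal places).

Pr(poppy-seed meal | ¬positive screen) ≈ 0.056

By total probability over the 4 (poppy-seed meal, actual drug use) configurations:
  P(¬positive screen) = 0.94×0.9×0.68 + 0.24×0.9×0.32 + 0.51×0.1×0.68 + 0.12×0.1×0.32
        = 0.575280 + 0.069120 + 0.034680 + 0.003840 = 0.682920
Keeping only the poppy-seed meal-present terms gives 0.038520, so
  P(poppy-seed meal | ¬positive screen) = 0.038520 / 0.682920 ≈ 0.056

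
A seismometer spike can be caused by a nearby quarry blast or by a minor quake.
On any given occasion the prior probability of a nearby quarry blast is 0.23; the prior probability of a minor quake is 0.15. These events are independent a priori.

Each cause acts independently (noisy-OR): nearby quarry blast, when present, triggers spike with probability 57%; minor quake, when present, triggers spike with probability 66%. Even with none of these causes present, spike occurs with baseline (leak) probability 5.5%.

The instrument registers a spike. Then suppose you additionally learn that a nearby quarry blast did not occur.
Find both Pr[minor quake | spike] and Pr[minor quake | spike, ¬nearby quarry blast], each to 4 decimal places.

Under noisy-OR, P(spike | causes) = 1 − (1−0.055)·∏(1−qᵢ) over the active causes.
Weight on minor quake=true, given the evidence: 0.078390 + 0.029734 = 0.108124
Normalizer over all consistent configurations: 0.055*0.77*0.85 + 0.6787*0.77*0.15 + 0.59365*0.23*0.85 + 0.861841*0.23*0.15 = 0.260180
Posterior = 0.108124 / 0.260180 ≈ 0.4156

Now condition on the additional information:
P(spike | ¬nearby quarry blast) = 0.055×0.85 + 0.6787×0.15 = 0.046750 + 0.101805 = 0.148555
The minor quake-present share is 0.6787×0.15 = 0.101805.
P(minor quake | spike, ¬nearby quarry blast) = 0.101805 / 0.148555 ≈ 0.6853
Ruling out nearby quarry blast raises the posterior on minor quake — the flip side of explaining away.

Pr[minor quake | spike] ≈ 0.4156; Pr[minor quake | spike, ¬nearby quarry blast] ≈ 0.6853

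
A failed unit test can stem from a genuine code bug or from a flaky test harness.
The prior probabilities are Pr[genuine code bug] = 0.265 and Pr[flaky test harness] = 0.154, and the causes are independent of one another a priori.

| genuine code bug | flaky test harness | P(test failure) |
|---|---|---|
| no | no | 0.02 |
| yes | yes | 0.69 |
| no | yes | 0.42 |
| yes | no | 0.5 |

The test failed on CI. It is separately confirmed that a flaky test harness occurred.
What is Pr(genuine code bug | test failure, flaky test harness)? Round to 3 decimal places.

By total probability over both values of genuine code bug:
  P(test failure | flaky test harness) = 0.42·0.735 + 0.69·0.265
        = 0.308700 + 0.182850 = 0.491550
Keeping only the genuine code bug-present terms gives 0.182850, so
  P(genuine code bug | test failure, flaky test harness) = 0.182850 / 0.491550 ≈ 0.372

Pr(genuine code bug | test failure, flaky test harness) ≈ 0.372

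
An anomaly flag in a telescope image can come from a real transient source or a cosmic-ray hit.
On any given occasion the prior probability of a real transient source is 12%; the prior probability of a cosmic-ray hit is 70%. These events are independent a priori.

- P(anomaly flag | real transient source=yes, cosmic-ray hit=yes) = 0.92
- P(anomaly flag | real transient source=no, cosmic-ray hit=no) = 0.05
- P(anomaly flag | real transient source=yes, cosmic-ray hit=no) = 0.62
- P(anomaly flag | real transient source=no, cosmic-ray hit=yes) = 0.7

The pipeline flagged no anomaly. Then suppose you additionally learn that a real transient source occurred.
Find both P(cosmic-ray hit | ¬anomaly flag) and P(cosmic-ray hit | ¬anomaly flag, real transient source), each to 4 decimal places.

P(cosmic-ray hit | ¬anomaly flag) ≈ 0.4200; P(cosmic-ray hit | ¬anomaly flag, real transient source) ≈ 0.3294

P(¬anomaly flag) = 0.95×0.88×0.3 + 0.3×0.88×0.7 + 0.38×0.12×0.3 + 0.08×0.12×0.7 = 0.250800 + 0.184800 + 0.013680 + 0.006720 = 0.456000
Restricting to configurations with cosmic-ray hit present: 0.184800 + 0.006720 = 0.191520.
So P(cosmic-ray hit | ¬anomaly flag) = 0.191520/0.456000 ≈ 0.4200.

Now also conditioning on real transient source=true:
Sum P(¬anomaly flag|·) weighted by the priors over both values of cosmic-ray hit:
  P(¬anomaly flag | real transient source) = 0.38×0.3 + 0.08×0.7
        = 0.114000 + 0.056000 = 0.170000
The terms with cosmic-ray hit present sum to 0.056000, so
  P(cosmic-ray hit | ¬anomaly flag, real transient source) = 0.056000 / 0.170000 ≈ 0.3294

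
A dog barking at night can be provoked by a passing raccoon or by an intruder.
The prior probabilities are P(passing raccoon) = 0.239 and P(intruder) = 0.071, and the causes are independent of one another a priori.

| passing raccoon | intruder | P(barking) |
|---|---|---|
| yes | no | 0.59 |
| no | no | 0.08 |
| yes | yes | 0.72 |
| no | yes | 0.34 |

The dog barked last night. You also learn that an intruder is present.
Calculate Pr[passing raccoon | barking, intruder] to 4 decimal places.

P(barking | intruder) = 0.34·0.761 + 0.72·0.239 = 0.258740 + 0.172080 = 0.430820
Of this, 0.172080 comes from 0.72·0.239 (the passing raccoon=true cases).
So P(passing raccoon | barking, intruder) = 0.172080/0.430820 ≈ 0.3994.

Pr[passing raccoon | barking, intruder] ≈ 0.3994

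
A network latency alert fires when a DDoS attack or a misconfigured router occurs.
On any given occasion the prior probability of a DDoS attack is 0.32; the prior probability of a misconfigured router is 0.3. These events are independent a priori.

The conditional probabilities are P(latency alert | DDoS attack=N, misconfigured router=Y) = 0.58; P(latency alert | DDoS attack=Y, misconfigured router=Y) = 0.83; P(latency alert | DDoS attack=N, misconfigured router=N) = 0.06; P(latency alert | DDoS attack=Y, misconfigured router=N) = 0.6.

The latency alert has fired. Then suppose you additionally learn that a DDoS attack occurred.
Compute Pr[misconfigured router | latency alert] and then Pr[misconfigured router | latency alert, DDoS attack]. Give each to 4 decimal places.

Pr[misconfigured router | latency alert] ≈ 0.5485; Pr[misconfigured router | latency alert, DDoS attack] ≈ 0.3722

P(latency alert) = 0.06·0.68·0.7 + 0.58·0.68·0.3 + 0.6·0.32·0.7 + 0.83·0.32·0.3 = 0.028560 + 0.118320 + 0.134400 + 0.079680 = 0.360960
Of this, 0.198000 comes from 0.118320 + 0.079680 (the misconfigured router=true cases).
So P(misconfigured router | latency alert) = 0.198000/0.360960 ≈ 0.5485.

Now condition on the additional information:
Numerator (weight on configurations with misconfigured router): 0.83×0.3 = 0.249000
The normalizing constant is 0.6×0.7 + 0.83×0.3 = 0.669000
Posterior = 0.249000 / 0.669000 ≈ 0.3722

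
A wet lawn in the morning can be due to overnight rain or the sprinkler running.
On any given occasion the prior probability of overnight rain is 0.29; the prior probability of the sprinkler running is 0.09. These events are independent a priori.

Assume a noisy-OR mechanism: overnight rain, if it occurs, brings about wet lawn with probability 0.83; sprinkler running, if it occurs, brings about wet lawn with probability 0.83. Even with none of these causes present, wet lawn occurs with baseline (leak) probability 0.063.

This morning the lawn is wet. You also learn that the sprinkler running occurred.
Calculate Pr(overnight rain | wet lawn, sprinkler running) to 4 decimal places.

Under noisy-OR, P(wet lawn | causes) = 1 − (1−0.063)·∏(1−qᵢ) over the active causes.
Sum P(wet lawn|·) weighted by the priors over both values of overnight rain:
  P(wet lawn | sprinkler running) = 0.84071×0.71 + 0.972921×0.29
        = 0.596904 + 0.282147 = 0.879051
The terms with overnight rain present sum to 0.282147, so
  P(overnight rain | wet lawn, sprinkler running) = 0.282147 / 0.879051 ≈ 0.3210

Pr(overnight rain | wet lawn, sprinkler running) ≈ 0.3210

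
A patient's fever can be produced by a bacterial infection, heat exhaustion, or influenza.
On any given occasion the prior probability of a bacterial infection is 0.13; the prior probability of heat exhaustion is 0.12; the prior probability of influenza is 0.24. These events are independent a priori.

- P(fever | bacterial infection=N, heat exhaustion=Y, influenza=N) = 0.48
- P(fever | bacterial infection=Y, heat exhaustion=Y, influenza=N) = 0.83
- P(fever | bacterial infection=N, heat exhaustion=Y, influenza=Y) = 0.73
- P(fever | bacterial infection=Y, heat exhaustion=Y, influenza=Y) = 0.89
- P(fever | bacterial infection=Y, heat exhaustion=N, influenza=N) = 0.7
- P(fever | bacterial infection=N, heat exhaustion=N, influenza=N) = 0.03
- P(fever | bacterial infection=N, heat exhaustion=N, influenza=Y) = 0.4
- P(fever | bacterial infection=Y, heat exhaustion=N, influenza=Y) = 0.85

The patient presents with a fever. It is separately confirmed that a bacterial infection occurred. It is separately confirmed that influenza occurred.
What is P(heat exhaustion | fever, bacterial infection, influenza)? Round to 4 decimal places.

Enumerate both values of heat exhaustion and weight by the priors:
  P(fever | bacterial infection, influenza) = 0.85·0.88 + 0.89·0.12
        = 0.748000 + 0.106800 = 0.854800
The terms with heat exhaustion present sum to 0.106800, so
  P(heat exhaustion | fever, bacterial infection, influenza) = 0.106800 / 0.854800 ≈ 0.1249

P(heat exhaustion | fever, bacterial infection, influenza) ≈ 0.1249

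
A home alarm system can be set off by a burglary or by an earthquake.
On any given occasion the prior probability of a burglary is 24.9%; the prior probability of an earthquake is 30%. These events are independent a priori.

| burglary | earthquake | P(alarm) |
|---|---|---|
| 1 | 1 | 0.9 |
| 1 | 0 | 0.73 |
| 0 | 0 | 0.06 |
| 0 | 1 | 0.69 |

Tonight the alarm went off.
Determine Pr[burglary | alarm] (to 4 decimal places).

Pr[burglary | alarm] ≈ 0.5098

P(alarm) = 0.06·0.751·0.7 + 0.69·0.751·0.3 + 0.73·0.249·0.7 + 0.9·0.249·0.3 = 0.031542 + 0.155457 + 0.127239 + 0.067230 = 0.381468
The burglary-present share is 0.127239 + 0.067230 = 0.194469.
So P(burglary | alarm) = 0.194469/0.381468 ≈ 0.5098.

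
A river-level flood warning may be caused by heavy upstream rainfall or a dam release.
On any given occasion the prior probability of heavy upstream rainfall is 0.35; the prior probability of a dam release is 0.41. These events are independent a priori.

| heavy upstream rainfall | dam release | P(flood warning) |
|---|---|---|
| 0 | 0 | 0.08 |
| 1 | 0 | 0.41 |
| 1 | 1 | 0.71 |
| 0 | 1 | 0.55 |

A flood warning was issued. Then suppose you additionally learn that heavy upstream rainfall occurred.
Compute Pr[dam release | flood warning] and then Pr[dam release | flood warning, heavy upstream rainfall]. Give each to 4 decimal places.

Pr[dam release | flood warning] ≈ 0.6829; Pr[dam release | flood warning, heavy upstream rainfall] ≈ 0.5462

Enumerate the 4 (heavy upstream rainfall, dam release) configurations and weight by the priors:
  P(flood warning) = 0.08×0.65×0.59 + 0.55×0.65×0.41 + 0.41×0.35×0.59 + 0.71×0.35×0.41
        = 0.030680 + 0.146575 + 0.084665 + 0.101885 = 0.363805
Keeping only the dam release-present terms gives 0.248460, so
  P(dam release | flood warning) = 0.248460 / 0.363805 ≈ 0.6829

Now also conditioning on heavy upstream rainfall=true:
Weight on dam release=true, given the evidence: 0.71*0.41 = 0.291100
Denominator P(flood warning | heavy upstream rainfall): 0.41*0.59 + 0.71*0.41 = 0.533000
P(dam release | flood warning, heavy upstream rainfall) = 0.291100/0.533000 ≈ 0.5462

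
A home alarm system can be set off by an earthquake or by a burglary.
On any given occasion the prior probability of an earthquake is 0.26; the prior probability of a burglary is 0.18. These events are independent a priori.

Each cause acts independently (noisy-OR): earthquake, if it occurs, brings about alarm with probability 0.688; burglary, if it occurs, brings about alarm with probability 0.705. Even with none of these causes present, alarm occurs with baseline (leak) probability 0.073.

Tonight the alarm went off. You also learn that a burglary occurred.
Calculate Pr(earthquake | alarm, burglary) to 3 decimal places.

Pr(earthquake | alarm, burglary) ≈ 0.307

Under noisy-OR, P(alarm | causes) = 1 − (1−0.073)·∏(1−qᵢ) over the active causes.
P(alarm | burglary) = 0.726535·0.74 + 0.914679·0.26 = 0.537636 + 0.237817 = 0.775453
Of this, 0.237817 comes from 0.914679·0.26 (the earthquake=true cases).
Hence the posterior is 0.237817/0.775453 ≈ 0.307.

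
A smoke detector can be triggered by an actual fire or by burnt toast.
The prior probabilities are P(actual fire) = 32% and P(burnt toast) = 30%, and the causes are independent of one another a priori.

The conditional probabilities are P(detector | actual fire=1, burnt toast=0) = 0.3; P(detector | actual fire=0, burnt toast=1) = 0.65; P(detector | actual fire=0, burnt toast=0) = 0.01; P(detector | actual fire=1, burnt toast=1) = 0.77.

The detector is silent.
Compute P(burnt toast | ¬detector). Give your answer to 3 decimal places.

P(burnt toast | ¬detector) ≈ 0.130

P(¬detector) = 0.99·0.68·0.7 + 0.35·0.68·0.3 + 0.7·0.32·0.7 + 0.23·0.32·0.3 = 0.471240 + 0.071400 + 0.156800 + 0.022080 = 0.721520
Restricting to configurations with burnt toast present: 0.071400 + 0.022080 = 0.093480.
P(burnt toast | ¬detector) = 0.093480 / 0.721520 ≈ 0.130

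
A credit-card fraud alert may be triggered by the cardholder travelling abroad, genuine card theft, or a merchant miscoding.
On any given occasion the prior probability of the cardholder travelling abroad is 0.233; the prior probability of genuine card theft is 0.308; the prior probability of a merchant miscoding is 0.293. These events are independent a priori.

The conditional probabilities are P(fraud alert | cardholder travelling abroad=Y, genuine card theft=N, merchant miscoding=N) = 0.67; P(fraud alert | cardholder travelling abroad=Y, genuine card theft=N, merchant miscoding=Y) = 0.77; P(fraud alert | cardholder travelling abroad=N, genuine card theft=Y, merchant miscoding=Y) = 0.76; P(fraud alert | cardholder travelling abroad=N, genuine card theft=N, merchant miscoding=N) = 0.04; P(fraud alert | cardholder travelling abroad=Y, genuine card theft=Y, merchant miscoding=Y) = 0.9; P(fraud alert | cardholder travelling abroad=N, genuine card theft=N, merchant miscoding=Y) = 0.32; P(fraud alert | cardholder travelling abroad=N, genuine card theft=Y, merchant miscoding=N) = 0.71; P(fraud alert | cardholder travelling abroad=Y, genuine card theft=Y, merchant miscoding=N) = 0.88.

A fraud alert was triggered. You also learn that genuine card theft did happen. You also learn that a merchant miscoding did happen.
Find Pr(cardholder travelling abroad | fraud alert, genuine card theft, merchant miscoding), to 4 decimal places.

For the numerator, keep only cardholder travelling abroad=true terms: 0.9×0.233 = 0.209700
The normalizing constant is 0.76×0.767 + 0.9×0.233 = 0.792620
Posterior = 0.209700 / 0.792620 ≈ 0.2646

Pr(cardholder travelling abroad | fraud alert, genuine card theft, merchant miscoding) ≈ 0.2646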